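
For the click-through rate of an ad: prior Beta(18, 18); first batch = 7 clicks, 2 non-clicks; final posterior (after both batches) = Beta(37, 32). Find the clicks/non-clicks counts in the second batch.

12 clicks and 12 non-clicks

Because Beta–binomial updating is additive in the counts, the combined data contributed (α_post−α_prior, β_post−β_prior) successes and failures.
Total across both batches: 37−18=19 clicks, 32−18=14 non-clicks.
Subtract the first batch: 19−7=12 clicks and 14−2=12 non-clicks.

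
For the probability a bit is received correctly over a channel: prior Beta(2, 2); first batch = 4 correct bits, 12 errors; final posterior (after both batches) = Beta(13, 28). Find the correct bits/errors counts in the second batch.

Sequential conjugate updates are equivalent to a single update on the pooled data, so total successes = posterior α − prior α and total failures = posterior β − prior β.
Total across both batches: 13−2=11 correct bits, 28−2=26 errors.
Subtract the first batch: 11−4=7 correct bits and 26−12=14 errors.

7 correct bits and 14 errors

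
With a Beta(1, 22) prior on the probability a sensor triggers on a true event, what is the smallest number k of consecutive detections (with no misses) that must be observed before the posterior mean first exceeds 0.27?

After k detections and 0 misses the posterior is Beta(1+k, 22), with mean (1+k)/(1+22+k).
Set (1+k)/(23+k) > 0.27 and solve: k > (0.27·23 − 1)/(1 − 0.27) = 7.137.
The smallest integer exceeding 7.137 is 8, and checking k=8: (9)/(31) = 0.2903 > 0.27.

k = 8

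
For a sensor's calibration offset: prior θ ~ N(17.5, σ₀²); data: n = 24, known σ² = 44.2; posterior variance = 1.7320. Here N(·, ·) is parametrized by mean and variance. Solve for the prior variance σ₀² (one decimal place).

For the Normal–Normal model with known σ², precisions add: τ_n = τ₀ + n/σ².
So 1/σ₀² = 1/1.7320 − 24/44.2 = 0.577367 − 0.542986 = 0.034381.
Hence σ₀² = 1/0.034381 ≈ 29.1.

σ₀² = 29.1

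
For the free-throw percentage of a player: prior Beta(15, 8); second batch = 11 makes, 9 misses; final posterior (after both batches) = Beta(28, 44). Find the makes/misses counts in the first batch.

Sequential conjugate updates are equivalent to a single update on the pooled data, so total successes = posterior α − prior α and total failures = posterior β − prior β.
Total across both batches: 28−15=13 makes, 44−8=36 misses.
Subtract the second batch: 13−11=2 makes and 36−9=27 misses.

2 makes and 27 misses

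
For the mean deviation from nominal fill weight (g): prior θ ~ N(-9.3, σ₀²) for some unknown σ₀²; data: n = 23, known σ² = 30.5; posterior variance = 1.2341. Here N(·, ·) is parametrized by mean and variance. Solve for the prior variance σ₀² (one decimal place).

For the Normal–Normal model with known σ², precisions add: τ_n = τ₀ + n/σ².
So 1/σ₀² = 1/1.2341 − 23/30.5 = 0.810307 − 0.754098 = 0.056209.
Hence σ₀² = 1/0.056209 ≈ 17.8.

σ₀² = 17.8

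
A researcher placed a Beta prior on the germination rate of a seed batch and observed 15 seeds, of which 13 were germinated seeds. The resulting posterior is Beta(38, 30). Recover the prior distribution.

Beta(25, 28)

Under Beta–binomial conjugacy the posterior parameters are (α+s, β+f).
So α = 38 − 13 = 25 and β = 30 − 2 = 28.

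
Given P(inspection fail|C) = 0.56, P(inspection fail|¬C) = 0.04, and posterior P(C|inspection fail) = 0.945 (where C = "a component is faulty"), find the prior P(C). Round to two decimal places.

P(C) = 0.55

Bayes' rule in odds form gives O(C|E) = O(C)·[P(E|C)/P(E|¬C)], hence O(C) = O(C|E)/LR.
Posterior odds = 0.945/(1−0.945) = 17.1818. LR = 0.56/0.04 = 14.0000.
Prior odds = 17.1818/14.0000 = 1.2273, so P(C) = 1.2273/(1+1.2273) ≈ 0.55.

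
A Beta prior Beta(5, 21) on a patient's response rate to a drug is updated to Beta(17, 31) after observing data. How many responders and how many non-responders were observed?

Beta is conjugate to the binomial likelihood: posterior = Beta(a+s, b+f).
Match parameters: s=17−5=12, f=31−21=10.

12 responders and 10 non-responders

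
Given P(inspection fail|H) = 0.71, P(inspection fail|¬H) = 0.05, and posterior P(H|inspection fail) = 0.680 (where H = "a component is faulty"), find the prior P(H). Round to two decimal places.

P(H) = 0.13

In odds form, posterior odds = prior odds × likelihood ratio, so prior odds = posterior odds ÷ LR.
Posterior odds = 0.680/(1−0.680) = 2.1250. LR = 0.71/0.05 = 14.2000.
Prior odds = 2.1250/14.2000 = 0.1496, so P(H) = 0.1496/(1+0.1496) ≈ 0.13.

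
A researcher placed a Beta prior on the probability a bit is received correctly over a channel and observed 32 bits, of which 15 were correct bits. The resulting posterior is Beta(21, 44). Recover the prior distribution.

Beta(6, 27)

A Beta(a, b) prior with s successes and f failures in binomial data gives a Beta(a+s, b+f) posterior.
Subtract the data counts: 21−15=6, 44−17=27.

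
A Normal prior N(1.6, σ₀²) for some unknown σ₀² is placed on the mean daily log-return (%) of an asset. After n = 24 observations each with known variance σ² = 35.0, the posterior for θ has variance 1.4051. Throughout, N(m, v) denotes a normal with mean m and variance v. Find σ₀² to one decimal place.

σ₀² = 38.5

Posterior precision equals prior precision plus data precision: 1/σ_n² = 1/σ₀² + n/σ².
So 1/σ₀² = 1/1.4051 − 24/35.0 = 0.711693 − 0.685714 = 0.025979.
Hence σ₀² = 1/0.025979 ≈ 38.5.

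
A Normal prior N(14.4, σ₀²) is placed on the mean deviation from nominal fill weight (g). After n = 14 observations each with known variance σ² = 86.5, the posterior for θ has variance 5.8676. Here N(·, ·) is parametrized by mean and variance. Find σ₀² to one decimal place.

σ₀² = 116.6

For the Normal–Normal model with known σ², precisions add: τ_n = τ₀ + n/σ².
So 1/σ₀² = 1/5.8676 − 14/86.5 = 0.170427 − 0.161850 = 0.008577.
Hence σ₀² = 1/0.008577 ≈ 116.6.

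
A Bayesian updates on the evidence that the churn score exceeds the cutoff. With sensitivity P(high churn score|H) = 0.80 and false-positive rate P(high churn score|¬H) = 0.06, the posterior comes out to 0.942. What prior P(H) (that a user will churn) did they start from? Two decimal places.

P(H) = 0.55

In odds form, posterior odds = prior odds × likelihood ratio, so prior odds = posterior odds ÷ LR.
Posterior odds = 0.942/(1−0.942) = 16.2414. LR = 0.80/0.06 = 13.3333.
Prior odds = 16.2414/13.3333 = 1.2181, so P(H) = 1.2181/(1+1.2181) ≈ 0.55.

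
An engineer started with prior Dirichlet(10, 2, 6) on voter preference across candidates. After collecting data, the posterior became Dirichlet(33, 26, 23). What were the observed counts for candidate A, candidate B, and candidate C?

counts (23, 24, 17)

For a Dirichlet(α) prior with multinomial counts c, the posterior is Dirichlet(α + c) componentwise.
Counts are posterior − prior componentwise: 33−10=23, 26−2=24, 23−6=17.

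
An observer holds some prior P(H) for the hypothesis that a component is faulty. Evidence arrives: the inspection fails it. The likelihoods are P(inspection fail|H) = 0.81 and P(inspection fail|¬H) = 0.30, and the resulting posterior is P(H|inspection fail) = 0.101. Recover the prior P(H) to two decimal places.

P(H) = 0.04

Bayes' rule in odds form gives O(H|E) = O(H)·[P(E|H)/P(E|¬H)], hence O(H) = O(H|E)/LR.
Posterior odds = 0.101/(1−0.101) = 0.1123. LR = 0.81/0.30 = 2.7000.
Prior odds = 0.1123/2.7000 = 0.0416, so P(H) = 0.0416/(1+0.0416) ≈ 0.04.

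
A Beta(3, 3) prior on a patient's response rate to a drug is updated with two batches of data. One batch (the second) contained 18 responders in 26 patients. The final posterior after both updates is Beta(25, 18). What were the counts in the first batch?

Because Beta–binomial updating is additive in the counts, the combined data contributed (α_post−α_prior, β_post−β_prior) successes and failures.
Total across both batches: 25−3=22 responders, 18−3=15 non-responders.
Subtract the second batch: 22−18=4 responders and 15−8=7 non-responders.

4 responders and 7 non-responders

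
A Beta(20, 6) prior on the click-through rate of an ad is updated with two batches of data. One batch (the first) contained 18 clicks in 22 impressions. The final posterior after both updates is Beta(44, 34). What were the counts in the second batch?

Sequential conjugate updates are equivalent to a single update on the pooled data, so total successes = posterior α − prior α and total failures = posterior β − prior β.
Total across both batches: 44−20=24 clicks, 34−6=28 non-clicks.
Subtract the first batch: 24−18=6 clicks and 28−4=24 non-clicks.

6 clicks and 24 non-clicks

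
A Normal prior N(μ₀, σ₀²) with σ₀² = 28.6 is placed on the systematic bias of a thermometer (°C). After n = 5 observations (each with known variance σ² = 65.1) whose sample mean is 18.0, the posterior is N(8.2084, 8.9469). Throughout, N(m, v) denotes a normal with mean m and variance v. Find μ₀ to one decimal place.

μ₀ = -13.3

The posterior mean is a precision-weighted average: μ_n = (τ₀μ₀ + τ_data·x̄)/(τ₀+τ_data), with τ₀=1/σ₀² and τ_data=n/σ².
Here τ₀ = 1/28.6 = 0.034965 and τ_data = 5/65.1 = 0.076805, so τ_n = 0.111770.
Rearranging for μ₀: μ₀ = (μ_n·τ_n − τ_data·x̄)/τ₀ = (8.2084·0.111770 − 0.076805·18.0) / 0.034965 = -0.465037/0.034965 ≈ -13.3.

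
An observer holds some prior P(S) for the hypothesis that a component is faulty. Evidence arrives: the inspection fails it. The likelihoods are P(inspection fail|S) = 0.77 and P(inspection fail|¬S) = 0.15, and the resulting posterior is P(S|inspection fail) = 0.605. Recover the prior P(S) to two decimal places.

P(S) = 0.23

In odds form, posterior odds = prior odds × likelihood ratio, so prior odds = posterior odds ÷ LR.
Posterior odds = 0.605/(1−0.605) = 1.5316. LR = 0.77/0.15 = 5.1333.
Prior odds = 1.5316/5.1333 = 0.2984, so P(S) = 0.2984/(1+0.2984) ≈ 0.23.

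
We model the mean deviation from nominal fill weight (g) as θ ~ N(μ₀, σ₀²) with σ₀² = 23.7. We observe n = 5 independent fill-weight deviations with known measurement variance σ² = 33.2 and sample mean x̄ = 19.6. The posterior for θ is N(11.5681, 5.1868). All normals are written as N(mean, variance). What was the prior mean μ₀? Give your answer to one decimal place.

μ₀ = -17.1

With known observation variance, the Normal–Normal posterior has precision τ_n = τ₀ + n/σ² and mean μ_n = (τ₀μ₀ + (n/σ²)x̄)/τ_n.
Here τ₀ = 1/23.7 = 0.042194 and τ_data = 5/33.2 = 0.150602, so τ_n = 0.192796.
Rearranging for μ₀: μ₀ = (μ_n·τ_n − τ_data·x̄)/τ₀ = (11.5681·0.192796 − 0.150602·19.6) / 0.042194 = -0.721516/0.042194 ≈ -17.1.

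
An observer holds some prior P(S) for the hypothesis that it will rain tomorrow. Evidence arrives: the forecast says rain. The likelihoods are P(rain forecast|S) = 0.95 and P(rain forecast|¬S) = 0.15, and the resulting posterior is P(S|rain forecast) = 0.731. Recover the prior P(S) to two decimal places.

P(S) = 0.30

Bayes' rule in odds form gives O(S|E) = O(S)·[P(E|S)/P(E|¬S)], hence O(S) = O(S|E)/LR.
Posterior odds = 0.731/(1−0.731) = 2.7175. LR = 0.95/0.15 = 6.3333.
Prior odds = 2.7175/6.3333 = 0.4291, so P(S) = 0.4291/(1+0.4291) ≈ 0.30.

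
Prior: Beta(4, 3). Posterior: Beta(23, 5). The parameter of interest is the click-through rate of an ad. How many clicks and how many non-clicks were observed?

A Beta(a, b) prior with s successes and f failures in binomial data gives a Beta(a+s, b+f) posterior.
So s = 23 − 4 = 19 and f = 5 − 3 = 2.

19 clicks and 2 non-clicks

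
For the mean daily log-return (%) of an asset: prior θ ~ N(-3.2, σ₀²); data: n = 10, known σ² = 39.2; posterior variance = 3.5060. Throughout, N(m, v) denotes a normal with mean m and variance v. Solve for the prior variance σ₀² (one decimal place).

σ₀² = 33.2

For the Normal–Normal model with known σ², precisions add: τ_n = τ₀ + n/σ².
So 1/σ₀² = 1/3.5060 − 10/39.2 = 0.285225 − 0.255102 = 0.030123.
Hence σ₀² = 1/0.030123 ≈ 33.2.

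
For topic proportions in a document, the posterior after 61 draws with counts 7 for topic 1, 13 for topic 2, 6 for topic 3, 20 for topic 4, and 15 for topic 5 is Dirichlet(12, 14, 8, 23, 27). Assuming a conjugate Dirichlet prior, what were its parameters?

For a Dirichlet(α) prior with multinomial counts c, the posterior is Dirichlet(α + c) componentwise.
Subtract each count from the matching posterior parameter: 12−7=5, 14−13=1, 8−6=2, 23−20=3, 27−15=12.

Dirichlet(5, 1, 2, 3, 12)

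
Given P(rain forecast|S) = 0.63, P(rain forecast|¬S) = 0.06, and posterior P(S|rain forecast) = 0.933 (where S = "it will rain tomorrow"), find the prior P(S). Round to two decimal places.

P(S) = 0.57

In odds form, posterior odds = prior odds × likelihood ratio, so prior odds = posterior odds ÷ LR.
Posterior odds = 0.933/(1−0.933) = 13.9254. LR = 0.63/0.06 = 10.5000.
Prior odds = 13.9254/10.5000 = 1.3262, so P(S) = 1.3262/(1+1.3262) ≈ 0.57.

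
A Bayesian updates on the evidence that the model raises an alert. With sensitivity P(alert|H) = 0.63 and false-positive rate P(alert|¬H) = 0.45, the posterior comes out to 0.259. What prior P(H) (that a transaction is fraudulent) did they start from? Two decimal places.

In odds form, posterior odds = prior odds × likelihood ratio, so prior odds = posterior odds ÷ LR.
Posterior odds = 0.259/(1−0.259) = 0.3495. LR = 0.63/0.45 = 1.4000.
Prior odds = 0.3495/1.4000 = 0.2496, so P(H) = 0.2496/(1+0.2496) ≈ 0.20.

P(H) = 0.20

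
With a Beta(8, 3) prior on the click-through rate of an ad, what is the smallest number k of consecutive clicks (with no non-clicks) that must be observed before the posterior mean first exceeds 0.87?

k = 13

After k clicks and 0 non-clicks the posterior is Beta(8+k, 3), with mean (8+k)/(8+3+k).
Set (8+k)/(11+k) > 0.87 and solve: k > (0.87·11 − 8)/(1 − 0.87) = 12.077.
The smallest integer exceeding 12.077 is 13.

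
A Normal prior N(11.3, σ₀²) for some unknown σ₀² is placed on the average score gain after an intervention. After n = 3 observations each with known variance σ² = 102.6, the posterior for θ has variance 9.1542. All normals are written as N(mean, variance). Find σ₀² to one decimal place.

σ₀² = 12.5

For the Normal–Normal model with known σ², precisions add: τ_n = τ₀ + n/σ².
So 1/σ₀² = 1/9.1542 − 3/102.6 = 0.109239 − 0.029240 = 0.079999.
Hence σ₀² = 1/0.079999 ≈ 12.5.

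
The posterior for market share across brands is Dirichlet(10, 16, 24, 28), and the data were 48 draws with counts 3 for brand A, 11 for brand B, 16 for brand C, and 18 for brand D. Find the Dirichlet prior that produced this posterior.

Dirichlet(7, 5, 8, 10)

For a Dirichlet(α) prior with multinomial counts c, the posterior is Dirichlet(α + c) componentwise.
Subtract each count from the matching posterior parameter: 10−3=7, 16−11=5, 24−16=8, 28−18=10.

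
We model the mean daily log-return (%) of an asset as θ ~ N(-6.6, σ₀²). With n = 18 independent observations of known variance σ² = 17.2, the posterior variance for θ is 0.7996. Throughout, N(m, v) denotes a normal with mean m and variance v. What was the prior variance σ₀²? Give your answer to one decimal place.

σ₀² = 4.9

Posterior precision equals prior precision plus data precision: 1/σ_n² = 1/σ₀² + n/σ².
So 1/σ₀² = 1/0.7996 − 18/17.2 = 1.250625 − 1.046512 = 0.204113.
Hence σ₀² = 1/0.204113 ≈ 4.9.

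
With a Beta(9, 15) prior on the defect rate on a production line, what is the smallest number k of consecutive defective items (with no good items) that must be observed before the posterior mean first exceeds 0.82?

k = 60

After k defective items and 0 good items the posterior is Beta(9+k, 15), with mean (9+k)/(9+15+k).
Set (9+k)/(24+k) > 0.82 and solve: k > (0.82·24 − 9)/(1 − 0.82) = 59.333.
The smallest integer exceeding 59.333 is 60.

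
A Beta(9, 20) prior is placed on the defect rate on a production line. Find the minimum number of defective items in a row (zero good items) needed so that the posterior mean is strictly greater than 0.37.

k = 3

After k defective items and 0 good items the posterior is Beta(9+k, 20), with mean (9+k)/(9+20+k).
Set (9+k)/(29+k) > 0.37 and solve: k > (0.37·29 − 9)/(1 − 0.37) = 2.746.
The smallest integer exceeding 2.746 is 3, and checking k=3: (12)/(32) = 0.3750 > 0.37.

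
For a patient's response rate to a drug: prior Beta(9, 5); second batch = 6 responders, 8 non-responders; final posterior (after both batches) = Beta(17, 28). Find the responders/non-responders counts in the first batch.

2 responders and 15 non-responders

Sequential conjugate updates are equivalent to a single update on the pooled data, so total successes = posterior α − prior α and total failures = posterior β − prior β.
Total across both batches: 17−9=8 responders, 28−5=23 non-responders.
Subtract the second batch: 8−6=2 responders and 23−8=15 non-responders.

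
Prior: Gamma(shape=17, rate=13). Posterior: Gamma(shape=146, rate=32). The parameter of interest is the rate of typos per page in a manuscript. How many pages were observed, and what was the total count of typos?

Gamma–Poisson conjugacy: posterior shape = α + Σxᵢ, posterior rate = β + n.
Matching: Σxᵢ = 146 − 17 = 129 and n = 32 − 13 = 19.

n = 19 pages with total 129 typos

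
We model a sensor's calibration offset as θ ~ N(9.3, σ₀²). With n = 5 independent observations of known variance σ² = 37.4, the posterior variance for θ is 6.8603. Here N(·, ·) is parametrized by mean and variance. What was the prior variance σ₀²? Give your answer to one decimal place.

Posterior precision equals prior precision plus data precision: 1/σ_n² = 1/σ₀² + n/σ².
So 1/σ₀² = 1/6.8603 − 5/37.4 = 0.145766 − 0.133690 = 0.012076.
Hence σ₀² = 1/0.012076 ≈ 82.8.

σ₀² = 82.8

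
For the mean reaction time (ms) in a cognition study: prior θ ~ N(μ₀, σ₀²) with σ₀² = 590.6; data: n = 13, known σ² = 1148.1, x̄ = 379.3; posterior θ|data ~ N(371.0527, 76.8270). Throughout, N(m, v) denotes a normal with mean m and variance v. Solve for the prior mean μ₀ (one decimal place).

μ₀ = 315.9

The posterior mean is a precision-weighted average: μ_n = (τ₀μ₀ + τ_data·x̄)/(τ₀+τ_data), with τ₀=1/σ₀² and τ_data=n/σ².
Here τ₀ = 1/590.6 = 0.001693 and τ_data = 13/1148.1 = 0.011323, so τ_n = 0.013016.
Rearranging for μ₀: μ₀ = (μ_n·τ_n − τ_data·x̄)/τ₀ = (371.0527·0.013016 − 0.011323·379.3) / 0.001693 = 0.534808/0.001693 ≈ 315.9.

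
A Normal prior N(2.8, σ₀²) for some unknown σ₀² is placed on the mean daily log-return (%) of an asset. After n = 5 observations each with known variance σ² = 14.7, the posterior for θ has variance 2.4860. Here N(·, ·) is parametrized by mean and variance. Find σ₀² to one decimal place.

For the Normal–Normal model with known σ², precisions add: τ_n = τ₀ + n/σ².
So 1/σ₀² = 1/2.4860 − 5/14.7 = 0.402253 − 0.340136 = 0.062117.
Hence σ₀² = 1/0.062117 ≈ 16.1.

σ₀² = 16.1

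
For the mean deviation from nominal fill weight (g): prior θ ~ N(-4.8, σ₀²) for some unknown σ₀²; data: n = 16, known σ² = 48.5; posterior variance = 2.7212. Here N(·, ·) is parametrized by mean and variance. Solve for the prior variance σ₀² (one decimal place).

σ₀² = 26.6

Posterior precision equals prior precision plus data precision: 1/σ_n² = 1/σ₀² + n/σ².
So 1/σ₀² = 1/2.7212 − 16/48.5 = 0.367485 − 0.329897 = 0.037588.
Hence σ₀² = 1/0.037588 ≈ 26.6.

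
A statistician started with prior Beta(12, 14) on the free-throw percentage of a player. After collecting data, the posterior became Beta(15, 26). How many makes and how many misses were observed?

Under Beta–binomial conjugacy the posterior parameters are (α+s, β+f).
So s = 15 − 12 = 3 and f = 26 − 14 = 12.

3 makes and 12 misses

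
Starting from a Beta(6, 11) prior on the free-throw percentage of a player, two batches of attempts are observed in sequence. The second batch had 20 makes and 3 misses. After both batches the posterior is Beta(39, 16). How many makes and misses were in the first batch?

13 makes and 2 misses

Sequential conjugate updates are equivalent to a single update on the pooled data, so total successes = posterior α − prior α and total failures = posterior β − prior β.
Total across both batches: 39−6=33 makes, 16−11=5 misses.
Subtract the second batch: 33−20=13 makes and 5−3=2 misses.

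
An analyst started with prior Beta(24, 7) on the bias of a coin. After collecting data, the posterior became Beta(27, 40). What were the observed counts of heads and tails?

Under Beta–binomial conjugacy the posterior parameters are (a+s, b+f).
So s = 27 − 24 = 3 and f = 40 − 7 = 33.

3 heads and 33 tails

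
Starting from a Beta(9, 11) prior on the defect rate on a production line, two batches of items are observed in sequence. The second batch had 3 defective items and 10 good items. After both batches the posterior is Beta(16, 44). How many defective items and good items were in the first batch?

Because Beta–binomial updating is additive in the counts, the combined data contributed (α_post−α_prior, β_post−β_prior) successes and failures.
Total across both batches: 16−9=7 defective items, 44−11=33 good items.
Subtract the second batch: 7−3=4 defective items and 33−10=23 good items.

4 defective items and 23 good items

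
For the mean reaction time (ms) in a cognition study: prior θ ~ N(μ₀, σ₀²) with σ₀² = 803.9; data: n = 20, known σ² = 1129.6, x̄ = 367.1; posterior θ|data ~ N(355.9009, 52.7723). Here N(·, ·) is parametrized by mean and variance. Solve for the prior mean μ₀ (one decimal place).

μ₀ = 196.5

With known observation variance, the Normal–Normal posterior has precision τ_n = τ₀ + n/σ² and mean μ_n = (τ₀μ₀ + (n/σ²)x̄)/τ_n.
Here τ₀ = 1/803.9 = 0.001244 and τ_data = 20/1129.6 = 0.017705, so τ_n = 0.018949.
Rearranging for μ₀: μ₀ = (μ_n·τ_n − τ_data·x̄)/τ₀ = (355.9009·0.018949 − 0.017705·367.1) / 0.001244 = 0.244461/0.001244 ≈ 196.5.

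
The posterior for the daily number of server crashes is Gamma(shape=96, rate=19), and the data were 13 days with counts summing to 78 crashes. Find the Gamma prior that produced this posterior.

Gamma(shape=18, rate=6)

Gamma–Poisson conjugacy: posterior shape = α + Σxᵢ, posterior rate = β + n.
So α = 96 − 78 = 18 and β = 19 − 13 = 6.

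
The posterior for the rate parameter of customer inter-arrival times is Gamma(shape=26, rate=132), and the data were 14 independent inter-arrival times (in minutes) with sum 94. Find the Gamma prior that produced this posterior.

Gamma–exponential conjugacy: posterior shape = α + n, posterior rate = β + Σtᵢ.
So α = 26 − 14 = 12 and β = 132 − 94 = 38.

Gamma(shape=12, rate=38)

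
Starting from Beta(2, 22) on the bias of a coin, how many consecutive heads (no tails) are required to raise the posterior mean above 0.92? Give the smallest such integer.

k = 252

After k heads and 0 tails the posterior is Beta(2+k, 22), with mean (2+k)/(2+22+k).
Set (2+k)/(24+k) > 0.92 and solve: k > (0.92·24 − 2)/(1 − 0.92) = 251.000.
The smallest integer exceeding 251.000 is 252, and checking k=252: (254)/(276) = 0.9203 > 0.92.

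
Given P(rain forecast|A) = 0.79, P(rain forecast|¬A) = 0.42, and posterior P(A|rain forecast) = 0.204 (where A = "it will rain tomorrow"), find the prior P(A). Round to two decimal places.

In odds form, posterior odds = prior odds × likelihood ratio, so prior odds = posterior odds ÷ LR.
Posterior odds = 0.204/(1−0.204) = 0.2563. LR = 0.79/0.42 = 1.8810.
Prior odds = 0.2563/1.8810 = 0.1363, so P(A) = 0.1363/(1+0.1363) ≈ 0.12.

P(A) = 0.12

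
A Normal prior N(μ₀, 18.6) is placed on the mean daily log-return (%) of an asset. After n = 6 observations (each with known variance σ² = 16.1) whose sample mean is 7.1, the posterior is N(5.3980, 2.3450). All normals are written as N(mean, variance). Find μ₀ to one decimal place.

μ₀ = -6.4

The posterior mean is a precision-weighted average: μ_n = (τ₀μ₀ + τ_data·x̄)/(τ₀+τ_data), with τ₀=1/σ₀² and τ_data=n/σ².
Here τ₀ = 1/18.6 = 0.053763 and τ_data = 6/16.1 = 0.372671, so τ_n = 0.426434.
Rearranging for μ₀: μ₀ = (μ_n·τ_n − τ_data·x̄)/τ₀ = (5.3980·0.426434 − 0.372671·7.1) / 0.053763 = -0.344073/0.053763 ≈ -6.4.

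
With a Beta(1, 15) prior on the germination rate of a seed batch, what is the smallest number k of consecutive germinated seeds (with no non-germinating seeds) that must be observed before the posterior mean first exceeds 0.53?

After k germinated seeds and 0 non-germinating seeds the posterior is Beta(1+k, 15), with mean (1+k)/(1+15+k).
Set (1+k)/(16+k) > 0.53 and solve: k > (0.53·16 − 1)/(1 − 0.53) = 15.915.
The smallest integer exceeding 15.915 is 16.

k = 16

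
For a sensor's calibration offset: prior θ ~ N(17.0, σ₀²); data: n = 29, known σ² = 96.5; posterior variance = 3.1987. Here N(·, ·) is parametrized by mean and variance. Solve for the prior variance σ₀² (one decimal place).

For the Normal–Normal model with known σ², precisions add: τ_n = τ₀ + n/σ².
So 1/σ₀² = 1/3.1987 − 29/96.5 = 0.312627 − 0.300518 = 0.012109.
Hence σ₀² = 1/0.012109 ≈ 82.6.

σ₀² = 82.6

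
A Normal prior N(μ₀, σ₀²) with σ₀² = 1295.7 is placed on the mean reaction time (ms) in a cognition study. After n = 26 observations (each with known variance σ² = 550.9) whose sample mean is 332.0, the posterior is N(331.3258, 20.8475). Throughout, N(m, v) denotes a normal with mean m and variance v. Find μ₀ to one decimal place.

With known observation variance, the Normal–Normal posterior has precision τ_n = τ₀ + n/σ² and mean μ_n = (τ₀μ₀ + (n/σ²)x̄)/τ_n.
Here τ₀ = 1/1295.7 = 0.000772 and τ_data = 26/550.9 = 0.047195, so τ_n = 0.047967.
Rearranging for μ₀: μ₀ = (μ_n·τ_n − τ_data·x̄)/τ₀ = (331.3258·0.047967 − 0.047195·332.0) / 0.000772 = 0.223965/0.000772 ≈ 290.1.

μ₀ = 290.1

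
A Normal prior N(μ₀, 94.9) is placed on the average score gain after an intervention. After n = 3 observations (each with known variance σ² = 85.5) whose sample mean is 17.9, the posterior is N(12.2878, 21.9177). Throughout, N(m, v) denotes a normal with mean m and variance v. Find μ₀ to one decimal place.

μ₀ = -6.4

With known observation variance, the Normal–Normal posterior has precision τ_n = τ₀ + n/σ² and mean μ_n = (τ₀μ₀ + (n/σ²)x̄)/τ_n.
Here τ₀ = 1/94.9 = 0.010537 and τ_data = 3/85.5 = 0.035088, so τ_n = 0.045625.
Rearranging for μ₀: μ₀ = (μ_n·τ_n − τ_data·x̄)/τ₀ = (12.2878·0.045625 − 0.035088·17.9) / 0.010537 = -0.067444/0.010537 ≈ -6.4.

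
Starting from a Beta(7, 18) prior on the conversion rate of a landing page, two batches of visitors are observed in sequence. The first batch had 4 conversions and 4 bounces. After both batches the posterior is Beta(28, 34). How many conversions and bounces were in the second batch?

Sequential conjugate updates are equivalent to a single update on the pooled data, so total successes = posterior α − prior α and total failures = posterior β − prior β.
Total across both batches: 28−7=21 conversions, 34−18=16 bounces.
Subtract the first batch: 21−4=17 conversions and 16−4=12 bounces.

17 conversions and 12 bounces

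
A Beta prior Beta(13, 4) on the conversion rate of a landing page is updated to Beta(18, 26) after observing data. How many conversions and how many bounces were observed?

5 conversions and 22 bounces

Under Beta–binomial conjugacy the posterior parameters are (α+s, β+f).
So s = 18 − 13 = 5 and f = 26 − 4 = 22.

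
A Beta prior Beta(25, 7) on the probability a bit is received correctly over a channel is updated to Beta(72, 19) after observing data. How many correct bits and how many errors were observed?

47 correct bits and 12 errors

Under Beta–binomial conjugacy the posterior parameters are (α+s, β+f).
So s = 72 − 25 = 47 and f = 19 − 7 = 12.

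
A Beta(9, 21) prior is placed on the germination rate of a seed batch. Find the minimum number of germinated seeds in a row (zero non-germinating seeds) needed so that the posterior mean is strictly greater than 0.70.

After k germinated seeds and 0 non-germinating seeds the posterior is Beta(9+k, 21), with mean (9+k)/(9+21+k).
Set (9+k)/(30+k) > 0.70 and solve: k > (0.70·30 − 9)/(1 − 0.70) = 40.000.
The smallest integer exceeding 40.000 is 41, and checking k=41: (50)/(71) = 0.7042 > 0.70.

k = 41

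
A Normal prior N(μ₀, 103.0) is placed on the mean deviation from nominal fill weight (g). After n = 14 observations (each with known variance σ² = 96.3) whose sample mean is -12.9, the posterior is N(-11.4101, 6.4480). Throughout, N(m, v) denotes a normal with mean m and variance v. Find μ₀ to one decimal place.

μ₀ = 10.9

With known observation variance, the Normal–Normal posterior has precision τ_n = τ₀ + n/σ² and mean μ_n = (τ₀μ₀ + (n/σ²)x̄)/τ_n.
Here τ₀ = 1/103.0 = 0.009709 and τ_data = 14/96.3 = 0.145379, so τ_n = 0.155088.
Rearranging for μ₀: μ₀ = (μ_n·τ_n − τ_data·x̄)/τ₀ = (-11.4101·0.155088 − 0.145379·-12.9) / 0.009709 = 0.105820/0.009709 ≈ 10.9.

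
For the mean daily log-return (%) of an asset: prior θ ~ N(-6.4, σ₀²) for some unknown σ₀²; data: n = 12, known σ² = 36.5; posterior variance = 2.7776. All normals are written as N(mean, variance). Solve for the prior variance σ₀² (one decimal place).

For the Normal–Normal model with known σ², precisions add: τ_n = τ₀ + n/σ².
So 1/σ₀² = 1/2.7776 − 12/36.5 = 0.360023 − 0.328767 = 0.031256.
Hence σ₀² = 1/0.031256 ≈ 32.0.

σ₀² = 32.0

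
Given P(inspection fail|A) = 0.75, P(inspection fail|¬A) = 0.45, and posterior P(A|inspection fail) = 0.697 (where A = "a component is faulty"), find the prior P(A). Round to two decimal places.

P(A) = 0.58

Bayes' rule in odds form gives O(A|E) = O(A)·[P(E|A)/P(E|¬A)], hence O(A) = O(A|E)/LR.
Posterior odds = 0.697/(1−0.697) = 2.3003. LR = 0.75/0.45 = 1.6667.
Prior odds = 2.3003/1.6667 = 1.3802, so P(A) = 1.3802/(1+1.3802) ≈ 0.58.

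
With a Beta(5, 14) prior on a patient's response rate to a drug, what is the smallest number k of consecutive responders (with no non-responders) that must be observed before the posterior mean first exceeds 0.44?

k = 7

After k responders and 0 non-responders the posterior is Beta(5+k, 14), with mean (5+k)/(5+14+k).
Set (5+k)/(19+k) > 0.44 and solve: k > (0.44·19 − 5)/(1 − 0.44) = 6.000.
The smallest integer exceeding 6.000 is 7.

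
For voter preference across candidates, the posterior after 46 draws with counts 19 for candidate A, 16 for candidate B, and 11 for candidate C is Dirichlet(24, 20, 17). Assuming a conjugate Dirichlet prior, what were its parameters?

Dirichlet(5, 4, 6)

For a Dirichlet(α) prior with multinomial counts c, the posterior is Dirichlet(α + c) componentwise.
Subtract each count from the matching posterior parameter: 24−19=5, 20−16=4, 17−11=6.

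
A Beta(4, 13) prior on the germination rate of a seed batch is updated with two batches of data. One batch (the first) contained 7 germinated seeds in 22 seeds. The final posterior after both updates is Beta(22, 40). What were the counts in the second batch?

11 germinated seeds and 12 non-germinating seeds

Sequential conjugate updates are equivalent to a single update on the pooled data, so total successes = posterior α − prior α and total failures = posterior β − prior β.
Total across both batches: 22−4=18 germinated seeds, 40−13=27 non-germinating seeds.
Subtract the first batch: 18−7=11 germinated seeds and 27−15=12 non-germinating seeds.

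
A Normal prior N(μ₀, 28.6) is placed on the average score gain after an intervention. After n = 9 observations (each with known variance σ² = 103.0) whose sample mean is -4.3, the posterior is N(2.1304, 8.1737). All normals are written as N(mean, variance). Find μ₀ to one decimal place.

μ₀ = 18.2

The posterior mean is a precision-weighted average: μ_n = (τ₀μ₀ + τ_data·x̄)/(τ₀+τ_data), with τ₀=1/σ₀² and τ_data=n/σ².
Here τ₀ = 1/28.6 = 0.034965 and τ_data = 9/103.0 = 0.087379, so τ_n = 0.122344.
Rearranging for μ₀: μ₀ = (μ_n·τ_n − τ_data·x̄)/τ₀ = (2.1304·0.122344 − 0.087379·-4.3) / 0.034965 = 0.636371/0.034965 ≈ 18.2.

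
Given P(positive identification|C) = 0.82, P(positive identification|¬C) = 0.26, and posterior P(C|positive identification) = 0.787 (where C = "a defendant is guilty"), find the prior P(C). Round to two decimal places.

P(C) = 0.54

Bayes' rule in odds form gives O(C|E) = O(C)·[P(E|C)/P(E|¬C)], hence O(C) = O(C|E)/LR.
Posterior odds = 0.787/(1−0.787) = 3.6948. LR = 0.82/0.26 = 3.1538.
Prior odds = 3.6948/3.1538 = 1.1715, so P(C) = 1.1715/(1+1.1715) ≈ 0.54.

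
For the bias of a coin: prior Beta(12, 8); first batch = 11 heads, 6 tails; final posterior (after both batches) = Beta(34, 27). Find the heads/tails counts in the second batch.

Because Beta–binomial updating is additive in the counts, the combined data contributed (α_post−α_prior, β_post−β_prior) successes and failures.
Total across both batches: 34−12=22 heads, 27−8=19 tails.
Subtract the first batch: 22−11=11 heads and 19−6=13 tails.

11 heads and 13 tails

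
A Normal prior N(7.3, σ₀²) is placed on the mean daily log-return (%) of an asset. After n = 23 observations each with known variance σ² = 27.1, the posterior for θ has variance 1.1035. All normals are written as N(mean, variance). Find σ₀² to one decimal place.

For the Normal–Normal model with known σ², precisions add: τ_n = τ₀ + n/σ².
So 1/σ₀² = 1/1.1035 − 23/27.1 = 0.906208 − 0.848708 = 0.057500.
Hence σ₀² = 1/0.057500 ≈ 17.4.

σ₀² = 17.4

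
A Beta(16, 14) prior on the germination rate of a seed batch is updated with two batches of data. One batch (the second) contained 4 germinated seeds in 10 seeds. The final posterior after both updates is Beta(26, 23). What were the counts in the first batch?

6 germinated seeds and 3 non-germinating seeds

Sequential conjugate updates are equivalent to a single update on the pooled data, so total successes = posterior α − prior α and total failures = posterior β − prior β.
Total across both batches: 26−16=10 germinated seeds, 23−14=9 non-germinating seeds.
Subtract the second batch: 10−4=6 germinated seeds and 9−6=3 non-germinating seeds.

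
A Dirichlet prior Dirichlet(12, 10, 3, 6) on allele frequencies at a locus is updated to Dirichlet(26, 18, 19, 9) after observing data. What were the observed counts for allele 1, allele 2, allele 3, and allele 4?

For a Dirichlet(α) prior with multinomial counts c, the posterior is Dirichlet(α + c) componentwise.
Counts are posterior − prior componentwise: 26−12=14, 18−10=8, 19−3=16, 9−6=3.

counts (14, 8, 16, 3)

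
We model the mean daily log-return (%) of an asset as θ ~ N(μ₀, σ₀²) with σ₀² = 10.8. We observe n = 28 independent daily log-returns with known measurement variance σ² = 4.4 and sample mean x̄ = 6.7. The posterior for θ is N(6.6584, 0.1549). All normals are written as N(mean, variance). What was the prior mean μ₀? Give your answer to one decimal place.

μ₀ = 3.8

With known observation variance, the Normal–Normal posterior has precision τ_n = τ₀ + n/σ² and mean μ_n = (τ₀μ₀ + (n/σ²)x̄)/τ_n.
Here τ₀ = 1/10.8 = 0.092593 and τ_data = 28/4.4 = 6.363636, so τ_n = 6.456229.
Rearranging for μ₀: μ₀ = (μ_n·τ_n − τ_data·x̄)/τ₀ = (6.6584·6.456229 − 6.363636·6.7) / 0.092593 = 0.351794/0.092593 ≈ 3.8.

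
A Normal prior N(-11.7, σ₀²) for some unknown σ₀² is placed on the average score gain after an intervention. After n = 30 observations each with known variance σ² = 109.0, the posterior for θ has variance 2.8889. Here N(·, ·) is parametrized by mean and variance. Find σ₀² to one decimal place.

σ₀² = 14.1

For the Normal–Normal model with known σ², precisions add: τ_n = τ₀ + n/σ².
So 1/σ₀² = 1/2.8889 − 30/109.0 = 0.346153 − 0.275229 = 0.070924.
Hence σ₀² = 1/0.070924 ≈ 14.1.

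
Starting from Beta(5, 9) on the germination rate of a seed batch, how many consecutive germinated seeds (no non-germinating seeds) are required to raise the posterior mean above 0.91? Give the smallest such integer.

k = 87

After k germinated seeds and 0 non-germinating seeds the posterior is Beta(5+k, 9), with mean (5+k)/(5+9+k).
Set (5+k)/(14+k) > 0.91 and solve: k > (0.91·14 − 5)/(1 − 0.91) = 86.000.
The smallest integer exceeding 86.000 is 87, and checking k=87: (92)/(101) = 0.9109 > 0.91.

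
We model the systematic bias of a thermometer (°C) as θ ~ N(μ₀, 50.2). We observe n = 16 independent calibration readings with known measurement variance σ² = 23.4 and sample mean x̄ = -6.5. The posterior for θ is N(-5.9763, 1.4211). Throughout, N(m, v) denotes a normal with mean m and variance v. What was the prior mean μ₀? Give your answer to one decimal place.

The posterior mean is a precision-weighted average: μ_n = (τ₀μ₀ + τ_data·x̄)/(τ₀+τ_data), with τ₀=1/σ₀² and τ_data=n/σ².
Here τ₀ = 1/50.2 = 0.019920 and τ_data = 16/23.4 = 0.683761, so τ_n = 0.703681.
Rearranging for μ₀: μ₀ = (μ_n·τ_n − τ_data·x̄)/τ₀ = (-5.9763·0.703681 − 0.683761·-6.5) / 0.019920 = 0.239038/0.019920 ≈ 12.0.

μ₀ = 12.0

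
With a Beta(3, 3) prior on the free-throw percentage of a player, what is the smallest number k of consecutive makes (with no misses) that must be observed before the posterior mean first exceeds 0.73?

k = 6

After k makes and 0 misses the posterior is Beta(3+k, 3), with mean (3+k)/(3+3+k).
Set (3+k)/(6+k) > 0.73 and solve: k > (0.73·6 − 3)/(1 − 0.73) = 5.111.
The smallest integer exceeding 5.111 is 6, and checking k=6: (9)/(12) = 0.7500 > 0.73.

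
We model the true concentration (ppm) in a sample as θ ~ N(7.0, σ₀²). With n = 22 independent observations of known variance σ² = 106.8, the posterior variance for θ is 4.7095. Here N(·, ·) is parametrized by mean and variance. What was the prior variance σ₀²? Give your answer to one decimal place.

Posterior precision equals prior precision plus data precision: 1/σ_n² = 1/σ₀² + n/σ².
So 1/σ₀² = 1/4.7095 − 22/106.8 = 0.212337 − 0.205993 = 0.006344.
Hence σ₀² = 1/0.006344 ≈ 157.6.

σ₀² = 157.6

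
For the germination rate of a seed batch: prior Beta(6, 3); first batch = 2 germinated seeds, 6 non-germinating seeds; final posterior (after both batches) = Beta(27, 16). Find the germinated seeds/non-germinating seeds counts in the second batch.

Because Beta–binomial updating is additive in the counts, the combined data contributed (α_post−α_prior, β_post−β_prior) successes and failures.
Total across both batches: 27−6=21 germinated seeds, 16−3=13 non-germinating seeds.
Subtract the first batch: 21−2=19 germinated seeds and 13−6=7 non-germinating seeds.

19 germinated seeds and 7 non-germinating seeds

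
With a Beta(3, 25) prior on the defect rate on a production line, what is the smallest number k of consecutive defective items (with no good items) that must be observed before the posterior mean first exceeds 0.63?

k = 40

After k defective items and 0 good items the posterior is Beta(3+k, 25), with mean (3+k)/(3+25+k).
Set (3+k)/(28+k) > 0.63 and solve: k > (0.63·28 − 3)/(1 − 0.63) = 39.568.
The smallest integer exceeding 39.568 is 40, and checking k=40: (43)/(68) = 0.6324 > 0.63.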